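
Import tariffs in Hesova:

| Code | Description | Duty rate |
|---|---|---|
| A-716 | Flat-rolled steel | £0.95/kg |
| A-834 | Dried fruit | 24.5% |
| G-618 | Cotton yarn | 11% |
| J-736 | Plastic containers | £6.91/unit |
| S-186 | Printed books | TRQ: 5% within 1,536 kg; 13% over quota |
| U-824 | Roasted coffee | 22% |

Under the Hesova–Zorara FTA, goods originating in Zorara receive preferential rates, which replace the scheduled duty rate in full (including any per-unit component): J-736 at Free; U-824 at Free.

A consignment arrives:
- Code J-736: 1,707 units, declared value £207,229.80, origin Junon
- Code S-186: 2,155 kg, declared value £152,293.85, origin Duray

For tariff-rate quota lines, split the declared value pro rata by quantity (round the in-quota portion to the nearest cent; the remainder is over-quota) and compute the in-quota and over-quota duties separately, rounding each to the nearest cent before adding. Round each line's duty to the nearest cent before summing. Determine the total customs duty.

£22,909.64

Line 1 (J-736, Junon, 1,707 units, £207,229.80):
Base rate for J-736 is £6.91/unit.
J-736 has an FTA preferential rate, but origin Junon is not Zorara; base rate stands.
Duty = 1,707 × £6.91 = £11,795.37.
Line 2 (S-186, Duray, 2,155 kg, £152,293.85):
Code S-186 is under a tariff-rate quota (threshold 1,536 kg). In-quota: 1,536 kg at 5%; over-quota: 619 kg at 13%.
Pro-rata value split: in-quota = £152,293.85 × 1,536/2,155 = £108,549.12; over-quota = £152,293.85 − £108,549.12 = £43,744.73.
In-quota duty = £108,549.12 × 5% = £5,427.46. Over-quota duty = £43,744.73 × 13% = £5,686.81.
Line duty = £5,427.46 + £5,686.81 = £11,114.27.
Total = £11,795.37 + £11,114.27 = £22,909.64.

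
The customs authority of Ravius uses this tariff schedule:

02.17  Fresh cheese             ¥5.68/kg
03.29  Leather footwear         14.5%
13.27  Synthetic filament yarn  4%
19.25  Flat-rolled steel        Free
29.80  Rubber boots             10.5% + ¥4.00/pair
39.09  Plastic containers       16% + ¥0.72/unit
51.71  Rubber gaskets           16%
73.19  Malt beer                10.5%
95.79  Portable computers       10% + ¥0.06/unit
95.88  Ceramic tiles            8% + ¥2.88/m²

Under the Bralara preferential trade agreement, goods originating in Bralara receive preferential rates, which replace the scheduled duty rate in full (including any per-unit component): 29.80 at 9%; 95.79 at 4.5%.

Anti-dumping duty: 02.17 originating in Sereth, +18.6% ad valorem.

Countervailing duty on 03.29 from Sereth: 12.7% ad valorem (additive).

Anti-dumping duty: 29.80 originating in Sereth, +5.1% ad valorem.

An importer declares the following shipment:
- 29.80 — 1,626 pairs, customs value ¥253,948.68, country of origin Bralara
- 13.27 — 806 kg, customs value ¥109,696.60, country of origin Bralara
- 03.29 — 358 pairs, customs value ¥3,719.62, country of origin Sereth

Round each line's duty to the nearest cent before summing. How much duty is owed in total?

Line 1 (29.80, Bralara, 1,626 pairs, ¥253,948.68):
Base rate for 29.80 is 10.5% + ¥4.00/pair.
Origin Bralara qualifies under the Ravius–Bralara agreement and 29.80 is covered: preferential rate 9% applies instead.
The additional-duty order on 29.80 targets Sereth, not Bralara; it does not apply.
Duty = ¥253,948.68 × 9% = ¥22,855.38.
Line 2 (13.27, Bralara, 806 kg, ¥109,696.60):
Base rate for 13.27 is 4%.
Origin Bralara is the FTA partner but 13.27 is not on the preference list; base rate stands.
Duty = ¥109,696.60 × 4% = ¥4,387.86.
Line 3 (03.29, Sereth, 358 pairs, ¥3,719.62):
Base rate for 03.29 is 14.5%.
Additional duty on 03.29 from Sereth: +12.7%. Applied ad valorem rate: 14.5% + 12.7% = 27.2%.
Duty = ¥3,719.62 × 27.2% = ¥1,011.74.
Total = ¥22,855.38 + ¥4,387.86 + ¥1,011.74 = ¥28,254.98.

¥28,254.98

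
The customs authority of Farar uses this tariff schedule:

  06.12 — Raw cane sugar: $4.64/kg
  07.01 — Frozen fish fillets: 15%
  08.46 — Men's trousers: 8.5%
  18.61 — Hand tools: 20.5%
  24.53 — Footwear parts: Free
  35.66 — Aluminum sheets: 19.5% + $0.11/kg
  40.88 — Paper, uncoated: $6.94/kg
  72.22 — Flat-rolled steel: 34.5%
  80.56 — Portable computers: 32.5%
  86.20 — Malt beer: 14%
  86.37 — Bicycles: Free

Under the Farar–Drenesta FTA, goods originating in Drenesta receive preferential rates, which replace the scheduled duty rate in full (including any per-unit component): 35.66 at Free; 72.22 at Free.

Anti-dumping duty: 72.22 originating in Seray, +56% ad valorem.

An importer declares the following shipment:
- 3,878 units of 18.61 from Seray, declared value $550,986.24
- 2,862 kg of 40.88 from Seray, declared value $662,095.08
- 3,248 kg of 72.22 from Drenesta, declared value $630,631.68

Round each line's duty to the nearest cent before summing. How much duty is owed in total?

$132,814.46

Line 1 (18.61, Seray, 3,878 units, $550,986.24):
Base rate for 18.61 is 20.5%.
Duty = $550,986.24 × 20.5% = $112,952.18.
Line 2 (40.88, Seray, 2,862 kg, $662,095.08):
Base rate for 40.88 is $6.94/kg.
Duty = 2,862 × $6.94 = $19,862.28.
Line 3 (72.22, Drenesta, 3,248 kg, $630,631.68):
Base rate for 72.22 is 34.5%.
Origin Drenesta qualifies under the Farar–Drenesta agreement and 72.22 is covered: preferential rate Free applies instead.
The additional-duty order on 72.22 targets Seray, not Drenesta; it does not apply.
Duty = $630,631.68 × 0% = $0.00.
Total = $112,952.18 + $19,862.28 + $0.00 = $132,814.46.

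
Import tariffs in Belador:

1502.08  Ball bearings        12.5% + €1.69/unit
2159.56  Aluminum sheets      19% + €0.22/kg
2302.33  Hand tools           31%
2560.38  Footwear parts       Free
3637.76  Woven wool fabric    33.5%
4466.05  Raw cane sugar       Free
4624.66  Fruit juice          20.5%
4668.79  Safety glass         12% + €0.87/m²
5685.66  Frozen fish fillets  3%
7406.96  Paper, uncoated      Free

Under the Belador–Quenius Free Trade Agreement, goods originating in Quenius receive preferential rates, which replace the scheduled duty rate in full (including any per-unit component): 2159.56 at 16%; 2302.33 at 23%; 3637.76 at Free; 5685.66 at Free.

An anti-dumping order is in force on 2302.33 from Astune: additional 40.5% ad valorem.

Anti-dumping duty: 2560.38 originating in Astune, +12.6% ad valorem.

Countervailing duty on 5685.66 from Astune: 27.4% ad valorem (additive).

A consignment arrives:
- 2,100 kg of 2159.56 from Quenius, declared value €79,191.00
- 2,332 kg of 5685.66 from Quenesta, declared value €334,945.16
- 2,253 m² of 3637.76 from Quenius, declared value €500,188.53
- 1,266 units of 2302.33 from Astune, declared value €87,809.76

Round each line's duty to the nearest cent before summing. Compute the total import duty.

Line 1 (2159.56, Quenius, 2,100 kg, €79,191.00):
Base rate for 2159.56 is 19% + €0.22/kg.
Origin Quenius qualifies under the Belador–Quenius agreement and 2159.56 is covered: preferential rate 16% applies instead.
Duty = €79,191.00 × 16% = €12,670.56.
Line 2 (5685.66, Quenesta, 2,332 kg, €334,945.16):
Base rate for 5685.66 is 3%.
5685.66 has an FTA preferential rate, but origin Quenesta is not Quenius; base rate stands.
The additional-duty order on 5685.66 targets Astune, not Quenesta; it does not apply.
Duty = €334,945.16 × 3% = €10,048.35.
Line 3 (3637.76, Quenius, 2,253 m², €500,188.53):
Base rate for 3637.76 is 33.5%.
Origin Quenius qualifies under the Belador–Quenius agreement and 3637.76 is covered: preferential rate Free applies instead.
Duty = €500,188.53 × 0% = €0.00.
Line 4 (2302.33, Astune, 1,266 units, €87,809.76):
Base rate for 2302.33 is 31%.
2302.33 has an FTA preferential rate, but origin Astune is not Quenius; base rate stands.
Additional duty on 2302.33 from Astune: +40.5%. Applied ad valorem rate: 31% + 40.5% = 71.5%.
Duty = €87,809.76 × 71.5% = €62,783.98.
Total = €12,670.56 + €10,048.35 + €0.00 + €62,783.98 = €85,502.89.

€85,502.89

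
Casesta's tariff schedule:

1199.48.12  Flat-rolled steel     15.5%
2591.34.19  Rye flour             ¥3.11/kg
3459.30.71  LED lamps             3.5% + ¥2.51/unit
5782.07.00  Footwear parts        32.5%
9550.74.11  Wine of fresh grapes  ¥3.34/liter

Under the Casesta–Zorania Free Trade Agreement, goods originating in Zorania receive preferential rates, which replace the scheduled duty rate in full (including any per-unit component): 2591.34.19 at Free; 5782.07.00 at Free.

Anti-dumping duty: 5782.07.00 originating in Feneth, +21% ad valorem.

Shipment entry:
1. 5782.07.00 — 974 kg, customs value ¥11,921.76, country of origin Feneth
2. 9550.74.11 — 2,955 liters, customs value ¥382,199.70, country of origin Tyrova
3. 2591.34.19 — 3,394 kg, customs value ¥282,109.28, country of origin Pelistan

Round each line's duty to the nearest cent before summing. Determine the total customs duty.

Line 1 (5782.07.00, Feneth, 974 kg, ¥11,921.76):
Base rate for 5782.07.00 is 32.5%.
5782.07.00 has an FTA preferential rate, but origin Feneth is not Zorania; base rate stands.
Additional duty on 5782.07.00 from Feneth: +21%. Applied ad valorem rate: 32.5% + 21% = 53.5%.
Duty = ¥11,921.76 × 53.5% = ¥6,378.14.
Line 2 (9550.74.11, Tyrova, 2,955 liters, ¥382,199.70):
Base rate for 9550.74.11 is ¥3.34/liter.
Duty = 2,955 × ¥3.34 = ¥9,869.70.
Line 3 (2591.34.19, Pelistan, 3,394 kg, ¥282,109.28):
Base rate for 2591.34.19 is ¥3.11/kg.
2591.34.19 has an FTA preferential rate, but origin Pelistan is not Zorania; base rate stands.
Duty = 3,394 × ¥3.11 = ¥10,555.34.
Total = ¥6,378.14 + ¥9,869.70 + ¥10,555.34 = ¥26,803.18.

¥26,803.18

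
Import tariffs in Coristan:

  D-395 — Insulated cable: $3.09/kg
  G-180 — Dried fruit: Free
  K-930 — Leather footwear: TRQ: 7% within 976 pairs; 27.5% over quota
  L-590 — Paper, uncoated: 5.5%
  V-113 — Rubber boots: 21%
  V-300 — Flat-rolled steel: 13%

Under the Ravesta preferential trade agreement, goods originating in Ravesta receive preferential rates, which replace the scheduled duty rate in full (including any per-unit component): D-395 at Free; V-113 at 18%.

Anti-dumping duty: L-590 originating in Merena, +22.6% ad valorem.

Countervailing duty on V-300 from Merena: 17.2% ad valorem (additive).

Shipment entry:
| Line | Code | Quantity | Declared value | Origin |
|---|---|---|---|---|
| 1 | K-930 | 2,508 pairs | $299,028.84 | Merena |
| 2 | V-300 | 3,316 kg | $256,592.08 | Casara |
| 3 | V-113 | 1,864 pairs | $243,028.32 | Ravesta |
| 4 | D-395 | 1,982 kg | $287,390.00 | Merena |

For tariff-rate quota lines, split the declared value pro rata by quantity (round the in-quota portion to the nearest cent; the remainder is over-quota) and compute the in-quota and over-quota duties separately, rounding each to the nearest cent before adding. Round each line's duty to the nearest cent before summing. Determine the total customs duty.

$141,603.84

Line 1 (K-930, Merena, 2,508 pairs, $299,028.84):
Code K-930 is under a tariff-rate quota (threshold 976 pairs). In-quota: 976 pairs at 7%; over-quota: 1,532 pairs at 27.5%.
Pro-rata value split: in-quota = $299,028.84 × 976/2,508 = $116,368.48; over-quota = $299,028.84 − $116,368.48 = $182,660.36.
In-quota duty = $116,368.48 × 7% = $8,145.79. Over-quota duty = $182,660.36 × 27.5% = $50,231.60.
Line duty = $8,145.79 + $50,231.60 = $58,377.39.
Line 2 (V-300, Casara, 3,316 kg, $256,592.08):
Base rate for V-300 is 13%.
The additional-duty order on V-300 targets Merena, not Casara; it does not apply.
Duty = $256,592.08 × 13% = $33,356.97.
Line 3 (V-113, Ravesta, 1,864 pairs, $243,028.32):
Base rate for V-113 is 21%.
Origin Ravesta qualifies under the Coristan–Ravesta agreement and V-113 is covered: preferential rate 18% applies instead.
Duty = $243,028.32 × 18% = $43,745.10.
Line 4 (D-395, Merena, 1,982 kg, $287,390.00):
Base rate for D-395 is $3.09/kg.
D-395 has an FTA preferential rate, but origin Merena is not Ravesta; base rate stands.
Duty = 1,982 × $3.09 = $6,124.38.
Total = $58,377.39 + $33,356.97 + $43,745.10 + $6,124.38 = $141,603.84.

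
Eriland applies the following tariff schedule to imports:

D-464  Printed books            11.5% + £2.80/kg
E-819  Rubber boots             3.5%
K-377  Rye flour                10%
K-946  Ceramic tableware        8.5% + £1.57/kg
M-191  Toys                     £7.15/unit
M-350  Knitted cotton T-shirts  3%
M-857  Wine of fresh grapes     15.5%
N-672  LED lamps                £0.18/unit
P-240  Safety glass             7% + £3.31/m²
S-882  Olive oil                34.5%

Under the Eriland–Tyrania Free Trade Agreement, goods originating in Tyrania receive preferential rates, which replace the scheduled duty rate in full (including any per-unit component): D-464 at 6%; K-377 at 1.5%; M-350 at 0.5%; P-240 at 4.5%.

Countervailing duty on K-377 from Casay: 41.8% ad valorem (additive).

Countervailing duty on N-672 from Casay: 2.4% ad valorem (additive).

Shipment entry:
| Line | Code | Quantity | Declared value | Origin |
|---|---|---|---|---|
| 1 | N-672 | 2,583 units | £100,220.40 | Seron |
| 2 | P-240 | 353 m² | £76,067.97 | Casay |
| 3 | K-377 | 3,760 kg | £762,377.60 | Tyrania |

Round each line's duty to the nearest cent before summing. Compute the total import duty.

Line 1 (N-672, Seron, 2,583 units, £100,220.40):
Base rate for N-672 is £0.18/unit.
The additional-duty order on N-672 targets Casay, not Seron; it does not apply.
Duty = 2,583 × £0.18 = £464.94.
Line 2 (P-240, Casay, 353 m², £76,067.97):
Base rate for P-240 is 7% + £3.31/m².
P-240 has an FTA preferential rate, but origin Casay is not Tyrania; base rate stands.
Duty = £76,067.97 × 7% + 353 × £3.31 = £6,493.19.
Line 3 (K-377, Tyrania, 3,760 kg, £762,377.60):
Base rate for K-377 is 10%.
Origin Tyrania qualifies under the Eriland–Tyrania agreement and K-377 is covered: preferential rate 1.5% applies instead.
The additional-duty order on K-377 targets Casay, not Tyrania; it does not apply.
Duty = £762,377.60 × 1.5% = £11,435.66.
Total = £464.94 + £6,493.19 + £11,435.66 = £18,393.79.

£18,393.79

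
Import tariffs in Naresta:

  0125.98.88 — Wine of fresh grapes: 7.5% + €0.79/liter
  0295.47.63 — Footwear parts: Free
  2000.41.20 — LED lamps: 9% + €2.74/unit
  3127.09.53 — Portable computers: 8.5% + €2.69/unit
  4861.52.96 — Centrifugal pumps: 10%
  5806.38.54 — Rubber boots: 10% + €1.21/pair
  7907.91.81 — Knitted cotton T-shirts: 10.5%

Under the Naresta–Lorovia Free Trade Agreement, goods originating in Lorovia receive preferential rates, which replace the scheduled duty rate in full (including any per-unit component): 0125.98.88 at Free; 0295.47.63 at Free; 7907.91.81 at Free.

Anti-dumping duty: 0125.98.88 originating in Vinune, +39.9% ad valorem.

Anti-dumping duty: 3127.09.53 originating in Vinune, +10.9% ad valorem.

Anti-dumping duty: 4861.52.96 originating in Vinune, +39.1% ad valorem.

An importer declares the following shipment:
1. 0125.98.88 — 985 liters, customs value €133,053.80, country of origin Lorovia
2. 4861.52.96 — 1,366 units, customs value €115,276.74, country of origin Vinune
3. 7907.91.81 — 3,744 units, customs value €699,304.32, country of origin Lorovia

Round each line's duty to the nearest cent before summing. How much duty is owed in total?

Line 1 (0125.98.88, Lorovia, 985 liters, €133,053.80):
Base rate for 0125.98.88 is 7.5% + €0.79/liter.
Origin Lorovia qualifies under the Naresta–Lorovia agreement and 0125.98.88 is covered: preferential rate Free applies instead.
The additional-duty order on 0125.98.88 targets Vinune, not Lorovia; it does not apply.
Duty = €133,053.80 × 0% = €0.00.
Line 2 (4861.52.96, Vinune, 1,366 units, €115,276.74):
Base rate for 4861.52.96 is 10%.
Additional duty on 4861.52.96 from Vinune: +39.1%. Applied ad valorem rate: 10% + 39.1% = 49.1%.
Duty = €115,276.74 × 49.1% = €56,600.88.
Line 3 (7907.91.81, Lorovia, 3,744 units, €699,304.32):
Base rate for 7907.91.81 is 10.5%.
Origin Lorovia qualifies under the Naresta–Lorovia agreement and 7907.91.81 is covered: preferential rate Free applies instead.
Duty = €699,304.32 × 0% = €0.00.
Total = €0.00 + €56,600.88 + €0.00 = €56,600.88.

€56,600.88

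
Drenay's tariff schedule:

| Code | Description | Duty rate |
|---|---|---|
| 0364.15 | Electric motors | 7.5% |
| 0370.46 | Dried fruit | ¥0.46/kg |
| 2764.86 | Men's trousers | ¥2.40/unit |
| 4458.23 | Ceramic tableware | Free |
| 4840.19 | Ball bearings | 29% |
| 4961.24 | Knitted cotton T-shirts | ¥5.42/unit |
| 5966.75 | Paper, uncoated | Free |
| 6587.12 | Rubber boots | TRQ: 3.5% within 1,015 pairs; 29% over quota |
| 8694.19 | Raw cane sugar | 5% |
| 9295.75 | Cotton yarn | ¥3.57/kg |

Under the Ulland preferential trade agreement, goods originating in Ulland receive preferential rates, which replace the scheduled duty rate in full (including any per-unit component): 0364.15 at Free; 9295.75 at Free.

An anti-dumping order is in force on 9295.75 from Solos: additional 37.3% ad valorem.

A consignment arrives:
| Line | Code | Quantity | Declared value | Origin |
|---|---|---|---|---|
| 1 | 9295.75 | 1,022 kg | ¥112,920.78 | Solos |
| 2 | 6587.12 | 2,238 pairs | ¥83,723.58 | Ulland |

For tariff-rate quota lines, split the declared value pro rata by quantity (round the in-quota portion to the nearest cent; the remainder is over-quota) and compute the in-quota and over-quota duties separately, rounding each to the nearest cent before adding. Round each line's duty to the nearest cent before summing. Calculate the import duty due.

Line 1 (9295.75, Solos, 1,022 kg, ¥112,920.78):
Base rate for 9295.75 is ¥3.57/kg.
9295.75 has an FTA preferential rate, but origin Solos is not Ulland; base rate stands.
Additional duty on 9295.75 from Solos: +37.3% ad valorem. Applied ad valorem rate = 37.3%.
Duty = ¥112,920.78 × 37.3% + 1,022 × ¥3.57 = ¥45,767.99.
Line 2 (6587.12, Ulland, 2,238 pairs, ¥83,723.58):
Code 6587.12 is under a tariff-rate quota (threshold 1,015 pairs). In-quota: 1,015 pairs at 3.5%; over-quota: 1,223 pairs at 29%.
Pro-rata value split: in-quota = ¥83,723.58 × 1,015/2,238 = ¥37,971.15; over-quota = ¥83,723.58 − ¥37,971.15 = ¥45,752.43.
In-quota duty = ¥37,971.15 × 3.5% = ¥1,328.99. Over-quota duty = ¥45,752.43 × 29% = ¥13,268.20.
Line duty = ¥1,328.99 + ¥13,268.20 = ¥14,597.19.
Total = ¥45,767.99 + ¥14,597.19 = ¥60,365.18.

¥60,365.18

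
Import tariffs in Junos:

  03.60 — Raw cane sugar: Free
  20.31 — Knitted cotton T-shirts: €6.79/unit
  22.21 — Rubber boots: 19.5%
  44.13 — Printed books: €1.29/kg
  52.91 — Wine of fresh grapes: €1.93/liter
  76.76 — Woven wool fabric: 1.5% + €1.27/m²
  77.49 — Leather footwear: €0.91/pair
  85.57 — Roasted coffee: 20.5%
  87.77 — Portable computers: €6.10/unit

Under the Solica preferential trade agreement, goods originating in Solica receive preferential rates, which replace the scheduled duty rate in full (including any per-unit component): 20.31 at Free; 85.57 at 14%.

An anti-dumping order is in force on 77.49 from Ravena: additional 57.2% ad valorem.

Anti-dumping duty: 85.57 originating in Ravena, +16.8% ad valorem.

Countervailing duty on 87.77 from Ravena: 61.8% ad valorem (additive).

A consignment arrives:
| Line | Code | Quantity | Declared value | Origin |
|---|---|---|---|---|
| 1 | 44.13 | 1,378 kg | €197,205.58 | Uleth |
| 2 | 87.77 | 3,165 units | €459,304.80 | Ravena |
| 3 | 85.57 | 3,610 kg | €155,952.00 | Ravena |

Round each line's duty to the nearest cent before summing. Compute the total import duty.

Line 1 (44.13, Uleth, 1,378 kg, €197,205.58):
Base rate for 44.13 is €1.29/kg.
Duty = 1,378 × €1.29 = €1,777.62.
Line 2 (87.77, Ravena, 3,165 units, €459,304.80):
Base rate for 87.77 is €6.10/unit.
Additional duty on 87.77 from Ravena: +61.8% ad valorem. Applied ad valorem rate = 61.8%.
Duty = €459,304.80 × 61.8% + 3,165 × €6.10 = €303,156.87.
Line 3 (85.57, Ravena, 3,610 kg, €155,952.00):
Base rate for 85.57 is 20.5%.
85.57 has an FTA preferential rate, but origin Ravena is not Solica; base rate stands.
Additional duty on 85.57 from Ravena: +16.8%. Applied ad valorem rate: 20.5% + 16.8% = 37.3%.
Duty = €155,952.00 × 37.3% = €58,170.10.
Total = €1,777.62 + €303,156.87 + €58,170.10 = €363,104.59.

€363,104.59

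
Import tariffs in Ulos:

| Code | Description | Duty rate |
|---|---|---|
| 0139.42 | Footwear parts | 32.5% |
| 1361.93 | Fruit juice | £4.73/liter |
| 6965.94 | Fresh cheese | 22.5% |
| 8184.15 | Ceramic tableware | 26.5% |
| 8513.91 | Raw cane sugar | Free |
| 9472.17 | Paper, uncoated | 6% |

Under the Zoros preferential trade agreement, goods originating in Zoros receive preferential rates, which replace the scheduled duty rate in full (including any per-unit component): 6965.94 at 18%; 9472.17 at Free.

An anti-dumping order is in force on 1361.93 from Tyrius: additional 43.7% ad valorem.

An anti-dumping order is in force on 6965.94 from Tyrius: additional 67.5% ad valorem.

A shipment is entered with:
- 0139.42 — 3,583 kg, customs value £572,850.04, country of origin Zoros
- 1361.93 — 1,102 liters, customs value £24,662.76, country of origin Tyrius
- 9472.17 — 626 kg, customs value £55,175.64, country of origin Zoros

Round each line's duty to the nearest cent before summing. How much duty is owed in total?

Line 1 (0139.42, Zoros, 3,583 kg, £572,850.04):
Base rate for 0139.42 is 32.5%.
Origin Zoros is the FTA partner but 0139.42 is not on the preference list; base rate stands.
Duty = £572,850.04 × 32.5% = £186,176.26.
Line 2 (1361.93, Tyrius, 1,102 liters, £24,662.76):
Base rate for 1361.93 is £4.73/liter.
Additional duty on 1361.93 from Tyrius: +43.7% ad valorem. Applied ad valorem rate = 43.7%.
Duty = £24,662.76 × 43.7% + 1,102 × £4.73 = £15,990.09.
Line 3 (9472.17, Zoros, 626 kg, £55,175.64):
Base rate for 9472.17 is 6%.
Origin Zoros qualifies under the Ulos–Zoros agreement and 9472.17 is covered: preferential rate Free applies instead.
Duty = £55,175.64 × 0% = £0.00.
Total = £186,176.26 + £15,990.09 + £0.00 = £202,166.35.

£202,166.35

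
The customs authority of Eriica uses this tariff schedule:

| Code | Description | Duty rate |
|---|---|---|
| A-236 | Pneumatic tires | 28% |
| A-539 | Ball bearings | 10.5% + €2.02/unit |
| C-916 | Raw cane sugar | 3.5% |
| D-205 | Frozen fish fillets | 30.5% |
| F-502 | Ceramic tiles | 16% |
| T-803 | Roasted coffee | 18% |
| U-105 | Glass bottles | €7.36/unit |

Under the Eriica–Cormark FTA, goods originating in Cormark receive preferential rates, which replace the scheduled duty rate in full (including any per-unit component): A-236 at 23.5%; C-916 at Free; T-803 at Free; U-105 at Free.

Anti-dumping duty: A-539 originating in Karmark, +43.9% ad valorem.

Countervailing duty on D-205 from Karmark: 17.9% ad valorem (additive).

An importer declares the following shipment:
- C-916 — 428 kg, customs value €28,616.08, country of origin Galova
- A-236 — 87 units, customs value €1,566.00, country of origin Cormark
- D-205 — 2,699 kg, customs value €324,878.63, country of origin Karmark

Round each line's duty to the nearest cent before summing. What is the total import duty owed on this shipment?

€158,610.83

Line 1 (C-916, Galova, 428 kg, €28,616.08):
Base rate for C-916 is 3.5%.
C-916 has an FTA preferential rate, but origin Galova is not Cormark; base rate stands.
Duty = €28,616.08 × 3.5% = €1,001.56.
Line 2 (A-236, Cormark, 87 units, €1,566.00):
Base rate for A-236 is 28%.
Origin Cormark qualifies under the Eriica–Cormark agreement and A-236 is covered: preferential rate 23.5% applies instead.
Duty = €1,566.00 × 23.5% = €368.01.
Line 3 (D-205, Karmark, 2,699 kg, €324,878.63):
Base rate for D-205 is 30.5%.
Additional duty on D-205 from Karmark: +17.9%. Applied ad valorem rate: 30.5% + 17.9% = 48.4%.
Duty = €324,878.63 × 48.4% = €157,241.26.
Total = €1,001.56 + €368.01 + €157,241.26 = €158,610.83.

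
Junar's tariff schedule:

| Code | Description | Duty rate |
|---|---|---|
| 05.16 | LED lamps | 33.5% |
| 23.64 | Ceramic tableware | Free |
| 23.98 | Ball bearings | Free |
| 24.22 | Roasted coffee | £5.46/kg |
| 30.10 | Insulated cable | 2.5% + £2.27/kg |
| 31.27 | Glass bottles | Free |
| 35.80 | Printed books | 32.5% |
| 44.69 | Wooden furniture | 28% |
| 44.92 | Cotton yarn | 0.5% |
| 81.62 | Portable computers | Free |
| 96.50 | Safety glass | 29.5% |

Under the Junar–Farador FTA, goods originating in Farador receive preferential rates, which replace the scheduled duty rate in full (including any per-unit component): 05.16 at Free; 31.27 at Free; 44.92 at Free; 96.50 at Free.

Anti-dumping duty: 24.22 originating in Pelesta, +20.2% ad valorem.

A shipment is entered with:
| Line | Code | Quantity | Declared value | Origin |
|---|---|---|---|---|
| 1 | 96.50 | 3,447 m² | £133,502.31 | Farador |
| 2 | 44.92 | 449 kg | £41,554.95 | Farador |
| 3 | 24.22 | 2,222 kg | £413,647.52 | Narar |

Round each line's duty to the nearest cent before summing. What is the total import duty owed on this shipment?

Line 1 (96.50, Farador, 3,447 m², £133,502.31):
Base rate for 96.50 is 29.5%.
Origin Farador qualifies under the Junar–Farador agreement and 96.50 is covered: preferential rate Free applies instead.
Duty = £133,502.31 × 0% = £0.00.
Line 2 (44.92, Farador, 449 kg, £41,554.95):
Base rate for 44.92 is 0.5%.
Origin Farador qualifies under the Junar–Farador agreement and 44.92 is covered: preferential rate Free applies instead.
Duty = £41,554.95 × 0% = £0.00.
Line 3 (24.22, Narar, 2,222 kg, £413,647.52):
Base rate for 24.22 is £5.46/kg.
The additional-duty order on 24.22 targets Pelesta, not Narar; it does not apply.
Duty = 2,222 × £5.46 = £12,132.12.
Total = £0.00 + £0.00 + £12,132.12 = £12,132.12.

£12,132.12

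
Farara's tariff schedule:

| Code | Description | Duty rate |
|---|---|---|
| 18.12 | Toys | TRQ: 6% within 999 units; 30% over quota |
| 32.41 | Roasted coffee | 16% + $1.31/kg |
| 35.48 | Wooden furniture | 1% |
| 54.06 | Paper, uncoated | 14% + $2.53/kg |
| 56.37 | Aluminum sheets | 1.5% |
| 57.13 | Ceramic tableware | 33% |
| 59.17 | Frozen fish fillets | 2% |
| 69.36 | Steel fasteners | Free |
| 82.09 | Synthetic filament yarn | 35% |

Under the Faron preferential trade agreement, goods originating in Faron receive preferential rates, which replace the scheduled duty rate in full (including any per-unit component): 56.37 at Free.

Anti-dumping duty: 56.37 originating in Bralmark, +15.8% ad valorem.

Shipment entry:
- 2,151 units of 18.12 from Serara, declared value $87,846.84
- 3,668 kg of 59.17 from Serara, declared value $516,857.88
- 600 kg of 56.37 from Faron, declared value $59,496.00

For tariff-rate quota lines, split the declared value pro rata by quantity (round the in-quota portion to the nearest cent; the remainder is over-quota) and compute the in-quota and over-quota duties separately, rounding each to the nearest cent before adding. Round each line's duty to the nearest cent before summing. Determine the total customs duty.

Line 1 (18.12, Serara, 2,151 units, $87,846.84):
Code 18.12 is under a tariff-rate quota (threshold 999 units). In-quota: 999 units at 6%; over-quota: 1,152 units at 30%.
Pro-rata value split: in-quota = $87,846.84 × 999/2,151 = $40,799.16; over-quota = $87,846.84 − $40,799.16 = $47,047.68.
In-quota duty = $40,799.16 × 6% = $2,447.95. Over-quota duty = $47,047.68 × 30% = $14,114.30.
Line duty = $2,447.95 + $14,114.30 = $16,562.25.
Line 2 (59.17, Serara, 3,668 kg, $516,857.88):
Base rate for 59.17 is 2%.
Duty = $516,857.88 × 2% = $10,337.16.
Line 3 (56.37, Faron, 600 kg, $59,496.00):
Base rate for 56.37 is 1.5%.
Origin Faron qualifies under the Farara–Faron agreement and 56.37 is covered: preferential rate Free applies instead.
The additional-duty order on 56.37 targets Bralmark, not Faron; it does not apply.
Duty = $59,496.00 × 0% = $0.00.
Total = $16,562.25 + $10,337.16 + $0.00 = $26,899.41.

$26,899.41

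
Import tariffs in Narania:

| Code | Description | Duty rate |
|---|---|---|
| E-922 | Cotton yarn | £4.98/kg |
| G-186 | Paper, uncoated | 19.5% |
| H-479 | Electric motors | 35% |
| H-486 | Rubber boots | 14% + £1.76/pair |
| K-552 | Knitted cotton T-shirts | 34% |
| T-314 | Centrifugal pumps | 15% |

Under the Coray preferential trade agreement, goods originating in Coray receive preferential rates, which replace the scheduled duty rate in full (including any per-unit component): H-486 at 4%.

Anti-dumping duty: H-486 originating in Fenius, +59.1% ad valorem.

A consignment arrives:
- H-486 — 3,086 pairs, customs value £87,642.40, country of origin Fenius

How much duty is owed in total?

Line 1 (H-486, Fenius, 3,086 pairs, £87,642.40):
Base rate for H-486 is 14% + £1.76/pair.
H-486 has an FTA preferential rate, but origin Fenius is not Coray; base rate stands.
Additional duty on H-486 from Fenius: +59.1%. Applied ad valorem rate: 14% + 59.1% = 73.1%.
Duty = £87,642.40 × 73.1% + 3,086 × £1.76 = £69,497.95.

£69,497.95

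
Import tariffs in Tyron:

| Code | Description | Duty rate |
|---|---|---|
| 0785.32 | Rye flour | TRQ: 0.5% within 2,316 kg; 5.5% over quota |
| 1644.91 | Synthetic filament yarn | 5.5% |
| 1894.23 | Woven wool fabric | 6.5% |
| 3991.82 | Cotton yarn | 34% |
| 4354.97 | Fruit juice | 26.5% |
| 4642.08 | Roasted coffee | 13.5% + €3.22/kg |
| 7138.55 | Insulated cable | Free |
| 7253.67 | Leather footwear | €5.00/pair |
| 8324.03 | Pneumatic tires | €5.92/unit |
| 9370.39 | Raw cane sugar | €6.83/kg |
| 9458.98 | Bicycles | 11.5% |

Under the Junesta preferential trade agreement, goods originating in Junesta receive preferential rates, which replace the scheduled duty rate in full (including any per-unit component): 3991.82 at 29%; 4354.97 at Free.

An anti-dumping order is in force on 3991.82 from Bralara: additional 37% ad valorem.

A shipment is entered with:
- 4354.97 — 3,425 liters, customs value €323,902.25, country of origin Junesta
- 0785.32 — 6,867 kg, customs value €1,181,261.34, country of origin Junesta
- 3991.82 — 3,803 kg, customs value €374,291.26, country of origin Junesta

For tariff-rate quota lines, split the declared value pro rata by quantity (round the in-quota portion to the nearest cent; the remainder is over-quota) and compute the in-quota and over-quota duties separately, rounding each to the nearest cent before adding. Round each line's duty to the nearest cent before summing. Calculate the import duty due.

€153,593.93

Line 1 (4354.97, Junesta, 3,425 liters, €323,902.25):
Base rate for 4354.97 is 26.5%.
Origin Junesta qualifies under the Tyron–Junesta agreement and 4354.97 is covered: preferential rate Free applies instead.
Duty = €323,902.25 × 0% = €0.00.
Line 2 (0785.32, Junesta, 6,867 kg, €1,181,261.34):
Code 0785.32 is under a tariff-rate quota (threshold 2,316 kg). In-quota: 2,316 kg at 0.5%; over-quota: 4,551 kg at 5.5%.
Pro-rata value split: in-quota = €1,181,261.34 × 2,316/6,867 = €398,398.32; over-quota = €1,181,261.34 − €398,398.32 = €782,863.02.
In-quota duty = €398,398.32 × 0.5% = €1,991.99. Over-quota duty = €782,863.02 × 5.5% = €43,057.47.
Line duty = €1,991.99 + €43,057.47 = €45,049.46.
Line 3 (3991.82, Junesta, 3,803 kg, €374,291.26):
Base rate for 3991.82 is 34%.
Origin Junesta qualifies under the Tyron–Junesta agreement and 3991.82 is covered: preferential rate 29% applies instead.
The additional-duty order on 3991.82 targets Bralara, not Junesta; it does not apply.
Duty = €374,291.26 × 29% = €108,544.47.
Total = €0.00 + €45,049.46 + €108,544.47 = €153,593.93.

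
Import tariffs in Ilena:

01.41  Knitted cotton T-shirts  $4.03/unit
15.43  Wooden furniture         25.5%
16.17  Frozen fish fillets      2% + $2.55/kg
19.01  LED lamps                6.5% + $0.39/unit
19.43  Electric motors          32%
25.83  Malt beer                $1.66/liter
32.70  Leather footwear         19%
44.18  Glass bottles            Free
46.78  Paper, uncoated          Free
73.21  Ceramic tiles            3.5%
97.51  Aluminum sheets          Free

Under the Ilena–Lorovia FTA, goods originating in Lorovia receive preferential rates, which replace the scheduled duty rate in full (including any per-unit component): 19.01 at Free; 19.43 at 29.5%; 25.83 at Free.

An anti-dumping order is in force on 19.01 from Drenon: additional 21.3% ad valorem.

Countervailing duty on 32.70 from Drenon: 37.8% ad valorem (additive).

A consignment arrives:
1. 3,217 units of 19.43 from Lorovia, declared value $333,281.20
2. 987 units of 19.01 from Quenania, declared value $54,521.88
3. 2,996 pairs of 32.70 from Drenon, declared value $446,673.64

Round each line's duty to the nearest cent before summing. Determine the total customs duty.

Line 1 (19.43, Lorovia, 3,217 units, $333,281.20):
Base rate for 19.43 is 32%.
Origin Lorovia qualifies under the Ilena–Lorovia agreement and 19.43 is covered: preferential rate 29.5% applies instead.
Duty = $333,281.20 × 29.5% = $98,317.95.
Line 2 (19.01, Quenania, 987 units, $54,521.88):
Base rate for 19.01 is 6.5% + $0.39/unit.
19.01 has an FTA preferential rate, but origin Quenania is not Lorovia; base rate stands.
The additional-duty order on 19.01 targets Drenon, not Quenania; it does not apply.
Duty = $54,521.88 × 6.5% + 987 × $0.39 = $3,928.85.
Line 3 (32.70, Drenon, 2,996 pairs, $446,673.64):
Base rate for 32.70 is 19%.
Additional duty on 32.70 from Drenon: +37.8%. Applied ad valorem rate: 19% + 37.8% = 56.8%.
Duty = $446,673.64 × 56.8% = $253,710.63.
Total = $98,317.95 + $3,928.85 + $253,710.63 = $355,957.43.

$355,957.43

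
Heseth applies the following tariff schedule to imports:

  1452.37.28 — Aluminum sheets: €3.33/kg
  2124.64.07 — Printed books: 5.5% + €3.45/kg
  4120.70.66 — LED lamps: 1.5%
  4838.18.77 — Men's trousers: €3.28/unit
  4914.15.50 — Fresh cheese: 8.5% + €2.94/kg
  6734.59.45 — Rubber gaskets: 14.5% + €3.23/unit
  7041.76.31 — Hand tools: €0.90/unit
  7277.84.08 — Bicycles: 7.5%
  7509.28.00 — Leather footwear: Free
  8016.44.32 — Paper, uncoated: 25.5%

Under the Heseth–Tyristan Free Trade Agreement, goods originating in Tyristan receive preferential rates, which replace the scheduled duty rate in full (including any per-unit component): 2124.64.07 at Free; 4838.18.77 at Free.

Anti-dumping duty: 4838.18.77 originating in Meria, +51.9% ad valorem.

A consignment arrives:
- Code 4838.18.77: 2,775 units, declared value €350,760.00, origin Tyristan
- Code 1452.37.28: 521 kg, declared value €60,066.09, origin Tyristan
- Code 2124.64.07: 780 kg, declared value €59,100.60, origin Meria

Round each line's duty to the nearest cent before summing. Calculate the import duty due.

€7,676.46

Line 1 (4838.18.77, Tyristan, 2,775 units, €350,760.00):
Base rate for 4838.18.77 is €3.28/unit.
Origin Tyristan qualifies under the Heseth–Tyristan agreement and 4838.18.77 is covered: preferential rate Free applies instead.
The additional-duty order on 4838.18.77 targets Meria, not Tyristan; it does not apply.
Duty = €350,760.00 × 0% = €0.00.
Line 2 (1452.37.28, Tyristan, 521 kg, €60,066.09):
Base rate for 1452.37.28 is €3.33/kg.
Origin Tyristan is the FTA partner but 1452.37.28 is not on the preference list; base rate stands.
Duty = 521 × €3.33 = €1,734.93.
Line 3 (2124.64.07, Meria, 780 kg, €59,100.60):
Base rate for 2124.64.07 is 5.5% + €3.45/kg.
2124.64.07 has an FTA preferential rate, but origin Meria is not Tyristan; base rate stands.
Duty = €59,100.60 × 5.5% + 780 × €3.45 = €5,941.53.
Total = €0.00 + €1,734.93 + €5,941.53 = €7,676.46.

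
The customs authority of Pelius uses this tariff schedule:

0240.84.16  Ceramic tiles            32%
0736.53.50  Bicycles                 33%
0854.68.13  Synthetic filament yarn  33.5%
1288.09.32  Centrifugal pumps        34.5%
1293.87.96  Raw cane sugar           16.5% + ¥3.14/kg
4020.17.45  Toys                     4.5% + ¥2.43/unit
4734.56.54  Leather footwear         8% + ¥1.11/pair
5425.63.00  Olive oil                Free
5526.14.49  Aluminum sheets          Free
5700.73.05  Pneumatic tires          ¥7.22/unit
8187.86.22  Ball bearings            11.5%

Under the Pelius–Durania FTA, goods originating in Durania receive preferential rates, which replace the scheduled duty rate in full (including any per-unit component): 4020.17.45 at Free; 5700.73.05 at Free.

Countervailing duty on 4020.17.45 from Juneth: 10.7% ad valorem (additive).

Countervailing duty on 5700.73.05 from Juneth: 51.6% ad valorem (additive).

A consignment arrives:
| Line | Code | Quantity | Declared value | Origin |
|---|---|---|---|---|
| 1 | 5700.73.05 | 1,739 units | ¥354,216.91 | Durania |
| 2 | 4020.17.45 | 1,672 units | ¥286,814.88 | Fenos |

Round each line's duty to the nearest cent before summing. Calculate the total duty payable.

¥16,969.63

Line 1 (5700.73.05, Durania, 1,739 units, ¥354,216.91):
Base rate for 5700.73.05 is ¥7.22/unit.
Origin Durania qualifies under the Pelius–Durania agreement and 5700.73.05 is covered: preferential rate Free applies instead.
The additional-duty order on 5700.73.05 targets Juneth, not Durania; it does not apply.
Duty = ¥354,216.91 × 0% = ¥0.00.
Line 2 (4020.17.45, Fenos, 1,672 units, ¥286,814.88):
Base rate for 4020.17.45 is 4.5% + ¥2.43/unit.
4020.17.45 has an FTA preferential rate, but origin Fenos is not Durania; base rate stands.
The additional-duty order on 4020.17.45 targets Juneth, not Fenos; it does not apply.
Duty = ¥286,814.88 × 4.5% + 1,672 × ¥2.43 = ¥16,969.63.
Total = ¥0.00 + ¥16,969.63 = ¥16,969.63.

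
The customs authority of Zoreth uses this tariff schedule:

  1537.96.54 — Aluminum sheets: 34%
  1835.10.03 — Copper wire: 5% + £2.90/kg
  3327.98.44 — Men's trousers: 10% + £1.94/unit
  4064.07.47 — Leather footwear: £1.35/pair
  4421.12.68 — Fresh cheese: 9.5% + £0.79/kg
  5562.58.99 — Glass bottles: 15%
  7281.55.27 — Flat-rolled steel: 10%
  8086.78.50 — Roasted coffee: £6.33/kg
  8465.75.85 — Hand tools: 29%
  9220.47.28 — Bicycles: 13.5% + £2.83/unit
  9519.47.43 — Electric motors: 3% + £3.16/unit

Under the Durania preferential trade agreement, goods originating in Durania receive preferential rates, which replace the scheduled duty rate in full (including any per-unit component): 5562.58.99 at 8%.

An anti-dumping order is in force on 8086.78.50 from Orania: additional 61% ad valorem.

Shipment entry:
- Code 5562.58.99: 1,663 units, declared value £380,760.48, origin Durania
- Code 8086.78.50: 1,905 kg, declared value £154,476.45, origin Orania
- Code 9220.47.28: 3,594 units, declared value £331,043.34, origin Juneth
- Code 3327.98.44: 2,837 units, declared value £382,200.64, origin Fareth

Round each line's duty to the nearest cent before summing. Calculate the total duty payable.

Line 1 (5562.58.99, Durania, 1,663 units, £380,760.48):
Base rate for 5562.58.99 is 15%.
Origin Durania qualifies under the Zoreth–Durania agreement and 5562.58.99 is covered: preferential rate 8% applies instead.
Duty = £380,760.48 × 8% = £30,460.84.
Line 2 (8086.78.50, Orania, 1,905 kg, £154,476.45):
Base rate for 8086.78.50 is £6.33/kg.
Additional duty on 8086.78.50 from Orania: +61% ad valorem. Applied ad valorem rate = 61%.
Duty = £154,476.45 × 61% + 1,905 × £6.33 = £106,289.28.
Line 3 (9220.47.28, Juneth, 3,594 units, £331,043.34):
Base rate for 9220.47.28 is 13.5% + £2.83/unit.
Duty = £331,043.34 × 13.5% + 3,594 × £2.83 = £54,861.87.
Line 4 (3327.98.44, Fareth, 2,837 units, £382,200.64):
Base rate for 3327.98.44 is 10% + £1.94/unit.
Duty = £382,200.64 × 10% + 2,837 × £1.94 = £43,723.84.
Total = £30,460.84 + £106,289.28 + £54,861.87 + £43,723.84 = £235,335.83.

£235,335.83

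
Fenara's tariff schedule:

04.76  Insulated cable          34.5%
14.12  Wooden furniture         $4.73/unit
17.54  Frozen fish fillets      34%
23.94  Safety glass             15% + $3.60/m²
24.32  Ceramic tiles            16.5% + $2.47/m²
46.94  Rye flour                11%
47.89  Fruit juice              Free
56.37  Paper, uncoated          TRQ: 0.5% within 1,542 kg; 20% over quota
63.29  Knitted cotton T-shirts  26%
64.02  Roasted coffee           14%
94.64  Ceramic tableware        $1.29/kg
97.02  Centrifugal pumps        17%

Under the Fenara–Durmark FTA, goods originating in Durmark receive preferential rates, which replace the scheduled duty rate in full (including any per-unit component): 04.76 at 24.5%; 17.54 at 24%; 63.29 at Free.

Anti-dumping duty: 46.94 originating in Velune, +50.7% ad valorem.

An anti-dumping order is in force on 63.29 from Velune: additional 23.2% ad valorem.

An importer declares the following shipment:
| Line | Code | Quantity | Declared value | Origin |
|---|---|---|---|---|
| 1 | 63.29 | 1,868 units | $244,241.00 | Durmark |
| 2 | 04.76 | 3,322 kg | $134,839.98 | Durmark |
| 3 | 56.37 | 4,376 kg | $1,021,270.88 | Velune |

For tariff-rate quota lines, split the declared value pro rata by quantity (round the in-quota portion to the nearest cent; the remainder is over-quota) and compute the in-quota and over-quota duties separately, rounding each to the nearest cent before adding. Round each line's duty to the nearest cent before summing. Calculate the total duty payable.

Line 1 (63.29, Durmark, 1,868 units, $244,241.00):
Base rate for 63.29 is 26%.
Origin Durmark qualifies under the Fenara–Durmark agreement and 63.29 is covered: preferential rate Free applies instead.
The additional-duty order on 63.29 targets Velune, not Durmark; it does not apply.
Duty = $244,241.00 × 0% = $0.00.
Line 2 (04.76, Durmark, 3,322 kg, $134,839.98):
Base rate for 04.76 is 34.5%.
Origin Durmark qualifies under the Fenara–Durmark agreement and 04.76 is covered: preferential rate 24.5% applies instead.
Duty = $134,839.98 × 24.5% = $33,035.80.
Line 3 (56.37, Velune, 4,376 kg, $1,021,270.88):
Code 56.37 is under a tariff-rate quota (threshold 1,542 kg). In-quota: 1,542 kg at 0.5%; over-quota: 2,834 kg at 20%.
Pro-rata value split: in-quota = $1,021,270.88 × 1,542/4,376 = $359,871.96; over-quota = $1,021,270.88 − $359,871.96 = $661,398.92.
In-quota duty = $359,871.96 × 0.5% = $1,799.36. Over-quota duty = $661,398.92 × 20% = $132,279.78.
Line duty = $1,799.36 + $132,279.78 = $134,079.14.
Total = $0.00 + $33,035.80 + $134,079.14 = $167,114.94.

$167,114.94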